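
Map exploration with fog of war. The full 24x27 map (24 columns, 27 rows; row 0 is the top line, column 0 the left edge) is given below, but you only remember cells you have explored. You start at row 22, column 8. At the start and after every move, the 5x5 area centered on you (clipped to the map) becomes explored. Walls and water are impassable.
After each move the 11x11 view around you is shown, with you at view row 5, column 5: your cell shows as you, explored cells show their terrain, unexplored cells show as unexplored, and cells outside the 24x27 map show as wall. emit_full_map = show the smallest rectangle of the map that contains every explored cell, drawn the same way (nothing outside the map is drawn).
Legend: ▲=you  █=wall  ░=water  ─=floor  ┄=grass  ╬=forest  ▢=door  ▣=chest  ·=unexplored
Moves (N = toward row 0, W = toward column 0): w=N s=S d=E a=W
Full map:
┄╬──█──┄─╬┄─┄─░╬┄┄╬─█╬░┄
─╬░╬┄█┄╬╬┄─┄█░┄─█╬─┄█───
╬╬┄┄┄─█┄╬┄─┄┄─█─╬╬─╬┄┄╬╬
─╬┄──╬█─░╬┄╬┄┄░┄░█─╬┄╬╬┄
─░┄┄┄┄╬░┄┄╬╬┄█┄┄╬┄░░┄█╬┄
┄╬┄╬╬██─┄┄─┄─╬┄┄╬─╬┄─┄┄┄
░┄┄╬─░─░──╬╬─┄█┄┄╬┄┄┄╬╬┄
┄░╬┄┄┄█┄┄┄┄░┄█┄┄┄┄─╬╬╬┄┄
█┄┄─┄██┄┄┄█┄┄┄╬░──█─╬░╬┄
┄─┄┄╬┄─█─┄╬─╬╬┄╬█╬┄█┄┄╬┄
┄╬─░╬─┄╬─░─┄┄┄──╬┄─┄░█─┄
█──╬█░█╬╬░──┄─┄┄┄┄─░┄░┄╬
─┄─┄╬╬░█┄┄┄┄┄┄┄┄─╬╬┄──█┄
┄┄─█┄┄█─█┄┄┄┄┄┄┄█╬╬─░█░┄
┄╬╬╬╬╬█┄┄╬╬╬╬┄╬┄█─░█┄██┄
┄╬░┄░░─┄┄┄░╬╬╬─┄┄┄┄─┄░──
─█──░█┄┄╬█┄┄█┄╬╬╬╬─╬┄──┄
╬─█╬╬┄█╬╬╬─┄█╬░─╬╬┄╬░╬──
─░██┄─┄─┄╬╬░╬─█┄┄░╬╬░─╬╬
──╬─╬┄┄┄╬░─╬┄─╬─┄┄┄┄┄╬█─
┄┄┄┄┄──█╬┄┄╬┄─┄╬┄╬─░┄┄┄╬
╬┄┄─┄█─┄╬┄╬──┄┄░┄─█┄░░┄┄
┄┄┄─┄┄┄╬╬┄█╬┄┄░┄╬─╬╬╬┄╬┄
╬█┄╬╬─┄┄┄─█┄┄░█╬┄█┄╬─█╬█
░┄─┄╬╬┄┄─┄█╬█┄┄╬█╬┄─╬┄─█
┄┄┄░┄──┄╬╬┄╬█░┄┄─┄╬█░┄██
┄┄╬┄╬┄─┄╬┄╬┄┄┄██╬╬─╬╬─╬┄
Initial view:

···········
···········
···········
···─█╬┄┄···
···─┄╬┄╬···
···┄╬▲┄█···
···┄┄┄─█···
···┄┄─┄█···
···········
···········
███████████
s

···········
···········
···─█╬┄┄···
···─┄╬┄╬···
···┄╬╬┄█···
···┄┄▲─█···
···┄┄─┄█···
···─┄╬╬┄···
···········
███████████
███████████

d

···········
···········
··─█╬┄┄····
··─┄╬┄╬─···
··┄╬╬┄█╬···
··┄┄┄▲█┄···
··┄┄─┄█╬···
··─┄╬╬┄╬···
···········
███████████
███████████

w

···········
···········
···········
··─█╬┄┄╬···
··─┄╬┄╬─···
··┄╬╬▲█╬···
··┄┄┄─█┄···
··┄┄─┄█╬···
··─┄╬╬┄╬···
···········
███████████

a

···········
···········
···········
···─█╬┄┄╬··
···─┄╬┄╬─··
···┄╬▲┄█╬··
···┄┄┄─█┄··
···┄┄─┄█╬··
···─┄╬╬┄╬··
···········
███████████

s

···········
···········
···─█╬┄┄╬··
···─┄╬┄╬─··
···┄╬╬┄█╬··
···┄┄▲─█┄··
···┄┄─┄█╬··
···─┄╬╬┄╬··
···········
███████████
███████████

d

···········
···········
··─█╬┄┄╬···
··─┄╬┄╬─···
··┄╬╬┄█╬···
··┄┄┄▲█┄···
··┄┄─┄█╬···
··─┄╬╬┄╬···
···········
███████████
███████████

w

···········
···········
···········
··─█╬┄┄╬···
··─┄╬┄╬─···
··┄╬╬▲█╬···
··┄┄┄─█┄···
··┄┄─┄█╬···
··─┄╬╬┄╬···
···········
███████████

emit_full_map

─█╬┄┄╬
─┄╬┄╬─
┄╬╬▲█╬
┄┄┄─█┄
┄┄─┄█╬
─┄╬╬┄╬

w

···········
···········
···········
···┄╬░─╬···
··─█╬┄┄╬···
··─┄╬▲╬─···
··┄╬╬┄█╬···
··┄┄┄─█┄···
··┄┄─┄█╬···
··─┄╬╬┄╬···
···········

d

···········
···········
···········
··┄╬░─╬┄···
·─█╬┄┄╬┄···
·─┄╬┄▲──···
·┄╬╬┄█╬┄···
·┄┄┄─█┄┄···
·┄┄─┄█╬····
·─┄╬╬┄╬····
···········

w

···········
···········
···········
···┄╬╬░╬···
··┄╬░─╬┄···
·─█╬┄▲╬┄···
·─┄╬┄╬──···
·┄╬╬┄█╬┄···
·┄┄┄─█┄┄···
·┄┄─┄█╬····
·─┄╬╬┄╬····

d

···········
···········
···········
··┄╬╬░╬─···
·┄╬░─╬┄─···
─█╬┄┄▲┄─···
─┄╬┄╬──┄···
┄╬╬┄█╬┄┄···
┄┄┄─█┄┄····
┄┄─┄█╬·····
─┄╬╬┄╬·····

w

···········
···········
···········
···╬─┄█╬···
··┄╬╬░╬─···
·┄╬░─▲┄─···
─█╬┄┄╬┄─···
─┄╬┄╬──┄···
┄╬╬┄█╬┄┄···
┄┄┄─█┄┄····
┄┄─┄█╬·····

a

···········
···········
···········
···╬╬─┄█╬··
···┄╬╬░╬─··
··┄╬░▲╬┄─··
·─█╬┄┄╬┄─··
·─┄╬┄╬──┄··
·┄╬╬┄█╬┄┄··
·┄┄┄─█┄┄···
·┄┄─┄█╬····

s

···········
···········
···╬╬─┄█╬··
···┄╬╬░╬─··
··┄╬░─╬┄─··
·─█╬┄▲╬┄─··
·─┄╬┄╬──┄··
·┄╬╬┄█╬┄┄··
·┄┄┄─█┄┄···
·┄┄─┄█╬····
·─┄╬╬┄╬····

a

···········
···········
····╬╬─┄█╬·
···─┄╬╬░╬─·
···┄╬░─╬┄─·
··─█╬▲┄╬┄─·
··─┄╬┄╬──┄·
··┄╬╬┄█╬┄┄·
··┄┄┄─█┄┄··
··┄┄─┄█╬···
··─┄╬╬┄╬···

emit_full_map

··╬╬─┄█╬
·─┄╬╬░╬─
·┄╬░─╬┄─
─█╬▲┄╬┄─
─┄╬┄╬──┄
┄╬╬┄█╬┄┄
┄┄┄─█┄┄·
┄┄─┄█╬··
─┄╬╬┄╬··

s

···········
····╬╬─┄█╬·
···─┄╬╬░╬─·
···┄╬░─╬┄─·
··─█╬┄┄╬┄─·
··─┄╬▲╬──┄·
··┄╬╬┄█╬┄┄·
··┄┄┄─█┄┄··
··┄┄─┄█╬···
··─┄╬╬┄╬···
···········

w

···········
···········
····╬╬─┄█╬·
···─┄╬╬░╬─·
···┄╬░─╬┄─·
··─█╬▲┄╬┄─·
··─┄╬┄╬──┄·
··┄╬╬┄█╬┄┄·
··┄┄┄─█┄┄··
··┄┄─┄█╬···
··─┄╬╬┄╬···

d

···········
···········
···╬╬─┄█╬··
··─┄╬╬░╬─··
··┄╬░─╬┄─··
·─█╬┄▲╬┄─··
·─┄╬┄╬──┄··
·┄╬╬┄█╬┄┄··
·┄┄┄─█┄┄···
·┄┄─┄█╬····
·─┄╬╬┄╬····

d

···········
···········
··╬╬─┄█╬···
·─┄╬╬░╬─···
·┄╬░─╬┄─···
─█╬┄┄▲┄─···
─┄╬┄╬──┄···
┄╬╬┄█╬┄┄···
┄┄┄─█┄┄····
┄┄─┄█╬·····
─┄╬╬┄╬·····

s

···········
··╬╬─┄█╬···
·─┄╬╬░╬─···
·┄╬░─╬┄─···
─█╬┄┄╬┄─···
─┄╬┄╬▲─┄···
┄╬╬┄█╬┄┄···
┄┄┄─█┄┄░···
┄┄─┄█╬·····
─┄╬╬┄╬·····
···········

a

···········
···╬╬─┄█╬··
··─┄╬╬░╬─··
··┄╬░─╬┄─··
·─█╬┄┄╬┄─··
·─┄╬┄▲──┄··
·┄╬╬┄█╬┄┄··
·┄┄┄─█┄┄░··
·┄┄─┄█╬····
·─┄╬╬┄╬····
···········

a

···········
····╬╬─┄█╬·
···─┄╬╬░╬─·
···┄╬░─╬┄─·
··─█╬┄┄╬┄─·
··─┄╬▲╬──┄·
··┄╬╬┄█╬┄┄·
··┄┄┄─█┄┄░·
··┄┄─┄█╬···
··─┄╬╬┄╬···
···········

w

···········
···········
····╬╬─┄█╬·
···─┄╬╬░╬─·
···┄╬░─╬┄─·
··─█╬▲┄╬┄─·
··─┄╬┄╬──┄·
··┄╬╬┄█╬┄┄·
··┄┄┄─█┄┄░·
··┄┄─┄█╬···
··─┄╬╬┄╬···

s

···········
····╬╬─┄█╬·
···─┄╬╬░╬─·
···┄╬░─╬┄─·
··─█╬┄┄╬┄─·
··─┄╬▲╬──┄·
··┄╬╬┄█╬┄┄·
··┄┄┄─█┄┄░·
··┄┄─┄█╬···
··─┄╬╬┄╬···
···········

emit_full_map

··╬╬─┄█╬
·─┄╬╬░╬─
·┄╬░─╬┄─
─█╬┄┄╬┄─
─┄╬▲╬──┄
┄╬╬┄█╬┄┄
┄┄┄─█┄┄░
┄┄─┄█╬··
─┄╬╬┄╬··

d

···········
···╬╬─┄█╬··
··─┄╬╬░╬─··
··┄╬░─╬┄─··
·─█╬┄┄╬┄─··
·─┄╬┄▲──┄··
·┄╬╬┄█╬┄┄··
·┄┄┄─█┄┄░··
·┄┄─┄█╬····
·─┄╬╬┄╬····
···········

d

···········
··╬╬─┄█╬···
·─┄╬╬░╬─···
·┄╬░─╬┄─···
─█╬┄┄╬┄─···
─┄╬┄╬▲─┄···
┄╬╬┄█╬┄┄···
┄┄┄─█┄┄░···
┄┄─┄█╬·····
─┄╬╬┄╬·····
···········


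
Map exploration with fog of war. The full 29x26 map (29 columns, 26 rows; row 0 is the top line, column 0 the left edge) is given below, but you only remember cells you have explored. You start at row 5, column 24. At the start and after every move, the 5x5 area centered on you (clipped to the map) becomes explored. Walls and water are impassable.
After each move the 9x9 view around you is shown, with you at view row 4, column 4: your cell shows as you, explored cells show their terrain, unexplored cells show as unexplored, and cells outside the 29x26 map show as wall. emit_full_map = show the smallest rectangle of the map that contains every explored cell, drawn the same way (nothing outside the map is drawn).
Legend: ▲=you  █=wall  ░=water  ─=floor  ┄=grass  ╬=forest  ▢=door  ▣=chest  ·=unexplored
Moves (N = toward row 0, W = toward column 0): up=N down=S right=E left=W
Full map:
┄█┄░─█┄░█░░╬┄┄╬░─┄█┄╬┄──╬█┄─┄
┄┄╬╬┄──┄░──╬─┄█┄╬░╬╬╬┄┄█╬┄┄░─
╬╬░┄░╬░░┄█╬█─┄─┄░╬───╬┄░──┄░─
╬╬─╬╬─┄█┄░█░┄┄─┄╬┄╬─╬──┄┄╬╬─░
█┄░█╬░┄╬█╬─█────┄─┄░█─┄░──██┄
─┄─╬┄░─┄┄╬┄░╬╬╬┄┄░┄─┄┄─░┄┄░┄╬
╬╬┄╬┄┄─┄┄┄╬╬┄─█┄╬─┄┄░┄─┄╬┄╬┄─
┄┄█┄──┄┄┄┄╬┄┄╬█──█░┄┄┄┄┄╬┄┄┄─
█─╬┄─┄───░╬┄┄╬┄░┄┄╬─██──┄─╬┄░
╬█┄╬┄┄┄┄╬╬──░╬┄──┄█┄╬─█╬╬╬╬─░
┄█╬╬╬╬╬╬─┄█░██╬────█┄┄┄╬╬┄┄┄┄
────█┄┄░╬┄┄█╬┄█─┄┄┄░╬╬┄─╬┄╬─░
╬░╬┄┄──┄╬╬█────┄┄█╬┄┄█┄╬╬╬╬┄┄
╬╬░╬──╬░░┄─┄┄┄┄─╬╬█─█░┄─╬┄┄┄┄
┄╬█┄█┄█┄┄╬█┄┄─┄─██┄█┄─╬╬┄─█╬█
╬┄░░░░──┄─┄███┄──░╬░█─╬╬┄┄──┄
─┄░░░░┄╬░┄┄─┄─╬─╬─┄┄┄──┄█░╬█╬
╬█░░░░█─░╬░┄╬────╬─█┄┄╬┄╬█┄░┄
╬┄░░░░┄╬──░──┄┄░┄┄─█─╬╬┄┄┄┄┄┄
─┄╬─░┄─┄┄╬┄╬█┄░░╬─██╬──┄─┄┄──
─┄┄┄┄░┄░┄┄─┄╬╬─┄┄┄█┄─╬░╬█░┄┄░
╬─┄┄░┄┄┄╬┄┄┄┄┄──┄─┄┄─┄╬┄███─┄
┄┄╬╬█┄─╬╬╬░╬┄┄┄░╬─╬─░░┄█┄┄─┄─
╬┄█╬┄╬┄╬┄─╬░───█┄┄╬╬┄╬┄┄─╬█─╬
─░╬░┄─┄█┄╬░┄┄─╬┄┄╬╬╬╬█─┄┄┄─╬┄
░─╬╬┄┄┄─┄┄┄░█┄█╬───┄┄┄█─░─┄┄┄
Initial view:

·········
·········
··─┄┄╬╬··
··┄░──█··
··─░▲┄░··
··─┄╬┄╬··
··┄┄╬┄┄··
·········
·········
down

·········
··─┄┄╬╬··
··┄░──█··
··─░┄┄░··
··─┄▲┄╬··
··┄┄╬┄┄··
··──┄─╬··
·········
·········

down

··─┄┄╬╬··
··┄░──█··
··─░┄┄░··
··─┄╬┄╬··
··┄┄▲┄┄··
··──┄─╬··
··█╬╬╬╬··
·········
·········

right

·─┄┄╬╬··█
·┄░──█··█
·─░┄┄░┄·█
·─┄╬┄╬┄·█
·┄┄╬▲┄┄·█
·──┄─╬┄·█
·█╬╬╬╬─·█
········█
········█

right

─┄┄╬╬··██
┄░──█··██
─░┄┄░┄╬██
─┄╬┄╬┄─██
┄┄╬┄▲┄─██
──┄─╬┄░██
█╬╬╬╬─░██
·······██
·······██

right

┄┄╬╬··███
░──█··███
░┄┄░┄╬███
┄╬┄╬┄─███
┄╬┄┄▲─███
─┄─╬┄░███
╬╬╬╬─░███
······███
······███

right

┄╬╬··████
──█··████
┄┄░┄╬████
╬┄╬┄─████
╬┄┄┄▲████
┄─╬┄░████
╬╬╬─░████
·····████
·····████

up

·····████
┄╬╬··████
──██┄████
┄┄░┄╬████
╬┄╬┄▲████
╬┄┄┄─████
┄─╬┄░████
╬╬╬─░████
·····████

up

·····████
·····████
┄╬╬─░████
──██┄████
┄┄░┄▲████
╬┄╬┄─████
╬┄┄┄─████
┄─╬┄░████
╬╬╬─░████

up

·····████
·····████
··┄░─████
┄╬╬─░████
──██▲████
┄┄░┄╬████
╬┄╬┄─████
╬┄┄┄─████
┄─╬┄░████

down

·····████
··┄░─████
┄╬╬─░████
──██┄████
┄┄░┄▲████
╬┄╬┄─████
╬┄┄┄─████
┄─╬┄░████
╬╬╬─░████

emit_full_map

····┄░─
─┄┄╬╬─░
┄░──██┄
─░┄┄░┄▲
─┄╬┄╬┄─
┄┄╬┄┄┄─
──┄─╬┄░
█╬╬╬╬─░

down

··┄░─████
┄╬╬─░████
──██┄████
┄┄░┄╬████
╬┄╬┄▲████
╬┄┄┄─████
┄─╬┄░████
╬╬╬─░████
·····████

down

┄╬╬─░████
──██┄████
┄┄░┄╬████
╬┄╬┄─████
╬┄┄┄▲████
┄─╬┄░████
╬╬╬─░████
·····████
·····████

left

┄┄╬╬─░███
░──██┄███
░┄┄░┄╬███
┄╬┄╬┄─███
┄╬┄┄▲─███
─┄─╬┄░███
╬╬╬╬─░███
······███
······███

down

░──██┄███
░┄┄░┄╬███
┄╬┄╬┄─███
┄╬┄┄┄─███
─┄─╬▲░███
╬╬╬╬─░███
··┄┄┄┄███
······███
······███

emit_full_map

····┄░─
─┄┄╬╬─░
┄░──██┄
─░┄┄░┄╬
─┄╬┄╬┄─
┄┄╬┄┄┄─
──┄─╬▲░
█╬╬╬╬─░
···┄┄┄┄

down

░┄┄░┄╬███
┄╬┄╬┄─███
┄╬┄┄┄─███
─┄─╬┄░███
╬╬╬╬▲░███
··┄┄┄┄███
··┄╬─░███
······███
······███

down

┄╬┄╬┄─███
┄╬┄┄┄─███
─┄─╬┄░███
╬╬╬╬─░███
··┄┄▲┄███
··┄╬─░███
··╬╬┄┄███
······███
······███

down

┄╬┄┄┄─███
─┄─╬┄░███
╬╬╬╬─░███
··┄┄┄┄███
··┄╬▲░███
··╬╬┄┄███
··┄┄┄┄███
······███
······███

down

─┄─╬┄░███
╬╬╬╬─░███
··┄┄┄┄███
··┄╬─░███
··╬╬▲┄███
··┄┄┄┄███
··─█╬████
······███
······███

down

╬╬╬╬─░███
··┄┄┄┄███
··┄╬─░███
··╬╬┄┄███
··┄┄▲┄███
··─█╬████
··┄──┄███
······███
······███

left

█╬╬╬╬─░██
···┄┄┄┄██
··╬┄╬─░██
··╬╬╬┄┄██
··╬┄▲┄┄██
··┄─█╬███
··┄┄──┄██
·······██
·······██

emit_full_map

····┄░─
─┄┄╬╬─░
┄░──██┄
─░┄┄░┄╬
─┄╬┄╬┄─
┄┄╬┄┄┄─
──┄─╬┄░
█╬╬╬╬─░
···┄┄┄┄
··╬┄╬─░
··╬╬╬┄┄
··╬┄▲┄┄
··┄─█╬█
··┄┄──┄

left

·█╬╬╬╬─░█
····┄┄┄┄█
··─╬┄╬─░█
··╬╬╬╬┄┄█
··─╬▲┄┄┄█
··╬┄─█╬██
··╬┄┄──┄█
········█
········█

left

··█╬╬╬╬─░
·····┄┄┄┄
··┄─╬┄╬─░
··┄╬╬╬╬┄┄
··┄─▲┄┄┄┄
··╬╬┄─█╬█
··╬╬┄┄──┄
·········
·········

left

···█╬╬╬╬─
······┄┄┄
··╬┄─╬┄╬─
··█┄╬╬╬╬┄
··░┄▲╬┄┄┄
··─╬╬┄─█╬
··─╬╬┄┄──
·········
·········

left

····█╬╬╬╬
·······┄┄
··╬╬┄─╬┄╬
··┄█┄╬╬╬╬
··█░▲─╬┄┄
··┄─╬╬┄─█
··█─╬╬┄┄─
·········
·········

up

····──┄─╬
····█╬╬╬╬
··┄┄┄╬╬┄┄
··╬╬┄─╬┄╬
··┄█▲╬╬╬╬
··█░┄─╬┄┄
··┄─╬╬┄─█
··█─╬╬┄┄─
·········

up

····┄┄╬┄┄
····──┄─╬
··╬─█╬╬╬╬
··┄┄┄╬╬┄┄
··╬╬▲─╬┄╬
··┄█┄╬╬╬╬
··█░┄─╬┄┄
··┄─╬╬┄─█
··█─╬╬┄┄─

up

····─┄╬┄╬
····┄┄╬┄┄
··██──┄─╬
··╬─█╬╬╬╬
··┄┄▲╬╬┄┄
··╬╬┄─╬┄╬
··┄█┄╬╬╬╬
··█░┄─╬┄┄
··┄─╬╬┄─█

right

···─┄╬┄╬┄
···┄┄╬┄┄┄
·██──┄─╬┄
·╬─█╬╬╬╬─
·┄┄┄▲╬┄┄┄
·╬╬┄─╬┄╬─
·┄█┄╬╬╬╬┄
·█░┄─╬┄┄┄
·┄─╬╬┄─█╬

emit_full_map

······┄░─
··─┄┄╬╬─░
··┄░──██┄
··─░┄┄░┄╬
··─┄╬┄╬┄─
··┄┄╬┄┄┄─
██──┄─╬┄░
╬─█╬╬╬╬─░
┄┄┄▲╬┄┄┄┄
╬╬┄─╬┄╬─░
┄█┄╬╬╬╬┄┄
█░┄─╬┄┄┄┄
┄─╬╬┄─█╬█
█─╬╬┄┄──┄

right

··─┄╬┄╬┄─
··┄┄╬┄┄┄─
██──┄─╬┄░
╬─█╬╬╬╬─░
┄┄┄╬▲┄┄┄┄
╬╬┄─╬┄╬─░
┄█┄╬╬╬╬┄┄
█░┄─╬┄┄┄┄
┄─╬╬┄─█╬█

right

·─┄╬┄╬┄─█
·┄┄╬┄┄┄─█
█──┄─╬┄░█
─█╬╬╬╬─░█
┄┄╬╬▲┄┄┄█
╬┄─╬┄╬─░█
█┄╬╬╬╬┄┄█
░┄─╬┄┄┄┄█
─╬╬┄─█╬██

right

─┄╬┄╬┄─██
┄┄╬┄┄┄─██
──┄─╬┄░██
█╬╬╬╬─░██
┄╬╬┄▲┄┄██
┄─╬┄╬─░██
┄╬╬╬╬┄┄██
┄─╬┄┄┄┄██
╬╬┄─█╬███

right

┄╬┄╬┄─███
┄╬┄┄┄─███
─┄─╬┄░███
╬╬╬╬─░███
╬╬┄┄▲┄███
─╬┄╬─░███
╬╬╬╬┄┄███
─╬┄┄┄┄███
╬┄─█╬████

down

┄╬┄┄┄─███
─┄─╬┄░███
╬╬╬╬─░███
╬╬┄┄┄┄███
─╬┄╬▲░███
╬╬╬╬┄┄███
─╬┄┄┄┄███
╬┄─█╬████
╬┄┄──┄███

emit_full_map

······┄░─
··─┄┄╬╬─░
··┄░──██┄
··─░┄┄░┄╬
··─┄╬┄╬┄─
··┄┄╬┄┄┄─
██──┄─╬┄░
╬─█╬╬╬╬─░
┄┄┄╬╬┄┄┄┄
╬╬┄─╬┄╬▲░
┄█┄╬╬╬╬┄┄
█░┄─╬┄┄┄┄
┄─╬╬┄─█╬█
█─╬╬┄┄──┄

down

─┄─╬┄░███
╬╬╬╬─░███
╬╬┄┄┄┄███
─╬┄╬─░███
╬╬╬╬▲┄███
─╬┄┄┄┄███
╬┄─█╬████
╬┄┄──┄███
······███

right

┄─╬┄░████
╬╬╬─░████
╬┄┄┄┄████
╬┄╬─░████
╬╬╬┄▲████
╬┄┄┄┄████
┄─█╬█████
┄┄──┄████
·····████

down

╬╬╬─░████
╬┄┄┄┄████
╬┄╬─░████
╬╬╬┄┄████
╬┄┄┄▲████
┄─█╬█████
┄┄──┄████
·····████
·····████

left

╬╬╬╬─░███
╬╬┄┄┄┄███
─╬┄╬─░███
╬╬╬╬┄┄███
─╬┄┄▲┄███
╬┄─█╬████
╬┄┄──┄███
······███
······███

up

─┄─╬┄░███
╬╬╬╬─░███
╬╬┄┄┄┄███
─╬┄╬─░███
╬╬╬╬▲┄███
─╬┄┄┄┄███
╬┄─█╬████
╬┄┄──┄███
······███

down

╬╬╬╬─░███
╬╬┄┄┄┄███
─╬┄╬─░███
╬╬╬╬┄┄███
─╬┄┄▲┄███
╬┄─█╬████
╬┄┄──┄███
······███
······███

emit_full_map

······┄░─
··─┄┄╬╬─░
··┄░──██┄
··─░┄┄░┄╬
··─┄╬┄╬┄─
··┄┄╬┄┄┄─
██──┄─╬┄░
╬─█╬╬╬╬─░
┄┄┄╬╬┄┄┄┄
╬╬┄─╬┄╬─░
┄█┄╬╬╬╬┄┄
█░┄─╬┄┄▲┄
┄─╬╬┄─█╬█
█─╬╬┄┄──┄


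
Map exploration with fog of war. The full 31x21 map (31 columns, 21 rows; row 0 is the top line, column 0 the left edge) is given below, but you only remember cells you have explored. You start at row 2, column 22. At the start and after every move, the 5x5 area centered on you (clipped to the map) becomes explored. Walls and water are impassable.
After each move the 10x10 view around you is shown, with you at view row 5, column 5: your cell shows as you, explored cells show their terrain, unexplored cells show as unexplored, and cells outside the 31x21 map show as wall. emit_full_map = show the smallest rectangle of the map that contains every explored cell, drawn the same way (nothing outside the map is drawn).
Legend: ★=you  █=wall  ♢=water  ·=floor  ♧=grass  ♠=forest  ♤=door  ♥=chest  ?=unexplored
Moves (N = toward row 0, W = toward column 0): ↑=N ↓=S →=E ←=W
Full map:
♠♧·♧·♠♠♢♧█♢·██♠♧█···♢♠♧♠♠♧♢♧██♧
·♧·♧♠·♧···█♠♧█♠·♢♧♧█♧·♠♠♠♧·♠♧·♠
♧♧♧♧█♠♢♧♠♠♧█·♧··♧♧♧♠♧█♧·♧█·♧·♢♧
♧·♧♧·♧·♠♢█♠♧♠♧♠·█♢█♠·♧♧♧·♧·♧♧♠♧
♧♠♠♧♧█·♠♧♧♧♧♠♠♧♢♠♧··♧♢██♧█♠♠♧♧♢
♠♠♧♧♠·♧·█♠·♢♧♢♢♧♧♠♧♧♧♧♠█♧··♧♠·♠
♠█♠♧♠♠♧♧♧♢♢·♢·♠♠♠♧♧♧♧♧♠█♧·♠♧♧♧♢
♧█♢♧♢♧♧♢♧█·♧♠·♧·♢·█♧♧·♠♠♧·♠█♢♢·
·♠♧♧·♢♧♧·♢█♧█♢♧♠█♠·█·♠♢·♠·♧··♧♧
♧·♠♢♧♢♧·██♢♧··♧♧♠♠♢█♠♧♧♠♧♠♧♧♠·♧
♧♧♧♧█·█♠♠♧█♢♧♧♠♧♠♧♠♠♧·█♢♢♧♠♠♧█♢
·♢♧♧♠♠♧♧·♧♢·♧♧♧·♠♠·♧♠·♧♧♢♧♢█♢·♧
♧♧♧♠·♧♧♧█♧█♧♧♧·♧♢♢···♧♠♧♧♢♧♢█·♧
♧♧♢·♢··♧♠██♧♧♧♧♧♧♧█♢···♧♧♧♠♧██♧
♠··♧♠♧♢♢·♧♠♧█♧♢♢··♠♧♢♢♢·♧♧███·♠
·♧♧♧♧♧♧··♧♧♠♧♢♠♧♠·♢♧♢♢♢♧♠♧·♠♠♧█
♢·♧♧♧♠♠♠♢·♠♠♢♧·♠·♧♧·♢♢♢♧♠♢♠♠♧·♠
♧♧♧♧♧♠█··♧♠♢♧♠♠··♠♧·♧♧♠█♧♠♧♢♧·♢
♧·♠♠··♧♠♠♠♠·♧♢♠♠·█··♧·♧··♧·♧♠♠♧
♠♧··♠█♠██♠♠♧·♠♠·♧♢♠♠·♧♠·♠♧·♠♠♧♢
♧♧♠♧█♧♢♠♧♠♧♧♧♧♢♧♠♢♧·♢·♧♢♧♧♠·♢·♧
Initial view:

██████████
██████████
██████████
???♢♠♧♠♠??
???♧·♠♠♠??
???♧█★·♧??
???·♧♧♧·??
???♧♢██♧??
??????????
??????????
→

██████████
██████████
██████████
??♢♠♧♠♠♧??
??♧·♠♠♠♧??
??♧█♧★♧█??
??·♧♧♧·♧??
??♧♢██♧█??
??????????
??????????

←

██████████
██████████
██████████
???♢♠♧♠♠♧?
???♧·♠♠♠♧?
???♧█★·♧█?
???·♧♧♧·♧?
???♧♢██♧█?
??????????
??????????

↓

██████████
██████████
???♢♠♧♠♠♧?
???♧·♠♠♠♧?
???♧█♧·♧█?
???·♧★♧·♧?
???♧♢██♧█?
???♧♧♠█♧??
??????????
??????????

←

██████████
██████████
????♢♠♧♠♠♧
???█♧·♠♠♠♧
???♠♧█♧·♧█
???♠·★♧♧·♧
???·♧♢██♧█
???♧♧♧♠█♧?
??????????
??????????

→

██████████
██████████
???♢♠♧♠♠♧?
??█♧·♠♠♠♧?
??♠♧█♧·♧█?
??♠·♧★♧·♧?
??·♧♢██♧█?
??♧♧♧♠█♧??
??????????
??????????

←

██████████
██████████
????♢♠♧♠♠♧
???█♧·♠♠♠♧
???♠♧█♧·♧█
???♠·★♧♧·♧
???·♧♢██♧█
???♧♧♧♠█♧?
??????????
??????????

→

██████████
██████████
???♢♠♧♠♠♧?
??█♧·♠♠♠♧?
??♠♧█♧·♧█?
??♠·♧★♧·♧?
??·♧♢██♧█?
??♧♧♧♠█♧??
??????????
??????????

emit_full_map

?♢♠♧♠♠♧
█♧·♠♠♠♧
♠♧█♧·♧█
♠·♧★♧·♧
·♧♢██♧█
♧♧♧♠█♧?

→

██████████
██████████
??♢♠♧♠♠♧??
?█♧·♠♠♠♧??
?♠♧█♧·♧█??
?♠·♧♧★·♧??
?·♧♢██♧█??
?♧♧♧♠█♧·??
??????????
??????????

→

██████████
██████████
?♢♠♧♠♠♧???
█♧·♠♠♠♧·??
♠♧█♧·♧█·??
♠·♧♧♧★♧·??
·♧♢██♧█♠??
♧♧♧♠█♧··??
??????????
??????????

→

██████████
██████████
♢♠♧♠♠♧????
♧·♠♠♠♧·♠??
♧█♧·♧█·♧??
·♧♧♧·★·♧??
♧♢██♧█♠♠??
♧♧♠█♧··♧??
??????????
??????????

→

██████████
██████████
♠♧♠♠♧?????
·♠♠♠♧·♠♧??
█♧·♧█·♧·??
♧♧♧·♧★♧♧??
♢██♧█♠♠♧??
♧♠█♧··♧♠??
??????????
??????????

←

██████████
██████████
♢♠♧♠♠♧????
♧·♠♠♠♧·♠♧?
♧█♧·♧█·♧·?
·♧♧♧·★·♧♧?
♧♢██♧█♠♠♧?
♧♧♠█♧··♧♠?
??????????
??????????

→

██████████
██████████
♠♧♠♠♧?????
·♠♠♠♧·♠♧??
█♧·♧█·♧·??
♧♧♧·♧★♧♧??
♢██♧█♠♠♧??
♧♠█♧··♧♠??
??????????
??????????

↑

██████████
██████████
██████████
♠♧♠♠♧♢♧█??
·♠♠♠♧·♠♧??
█♧·♧█★♧·??
♧♧♧·♧·♧♧??
♢██♧█♠♠♧??
♧♠█♧··♧♠??
??????????

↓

██████████
██████████
♠♧♠♠♧♢♧█??
·♠♠♠♧·♠♧??
█♧·♧█·♧·??
♧♧♧·♧★♧♧??
♢██♧█♠♠♧??
♧♠█♧··♧♠??
??????????
??????????

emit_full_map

?♢♠♧♠♠♧♢♧█
█♧·♠♠♠♧·♠♧
♠♧█♧·♧█·♧·
♠·♧♧♧·♧★♧♧
·♧♢██♧█♠♠♧
♧♧♧♠█♧··♧♠

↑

██████████
██████████
██████████
♠♧♠♠♧♢♧█??
·♠♠♠♧·♠♧??
█♧·♧█★♧·??
♧♧♧·♧·♧♧??
♢██♧█♠♠♧??
♧♠█♧··♧♠??
??????????

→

██████████
██████████
██████████
♧♠♠♧♢♧██?█
♠♠♠♧·♠♧·?█
♧·♧█·★·♢?█
♧♧·♧·♧♧♠?█
██♧█♠♠♧♧?█
♠█♧··♧♠??█
?????????█

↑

██████████
██████████
██████████
██████████
♧♠♠♧♢♧██?█
♠♠♠♧·★♧·?█
♧·♧█·♧·♢?█
♧♧·♧·♧♧♠?█
██♧█♠♠♧♧?█
♠█♧··♧♠??█

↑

██████████
██████████
██████████
██████████
██████████
♧♠♠♧♢★██?█
♠♠♠♧·♠♧·?█
♧·♧█·♧·♢?█
♧♧·♧·♧♧♠?█
██♧█♠♠♧♧?█

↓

██████████
██████████
██████████
██████████
♧♠♠♧♢♧██?█
♠♠♠♧·★♧·?█
♧·♧█·♧·♢?█
♧♧·♧·♧♧♠?█
██♧█♠♠♧♧?█
♠█♧··♧♠??█

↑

██████████
██████████
██████████
██████████
██████████
♧♠♠♧♢★██?█
♠♠♠♧·♠♧·?█
♧·♧█·♧·♢?█
♧♧·♧·♧♧♠?█
██♧█♠♠♧♧?█


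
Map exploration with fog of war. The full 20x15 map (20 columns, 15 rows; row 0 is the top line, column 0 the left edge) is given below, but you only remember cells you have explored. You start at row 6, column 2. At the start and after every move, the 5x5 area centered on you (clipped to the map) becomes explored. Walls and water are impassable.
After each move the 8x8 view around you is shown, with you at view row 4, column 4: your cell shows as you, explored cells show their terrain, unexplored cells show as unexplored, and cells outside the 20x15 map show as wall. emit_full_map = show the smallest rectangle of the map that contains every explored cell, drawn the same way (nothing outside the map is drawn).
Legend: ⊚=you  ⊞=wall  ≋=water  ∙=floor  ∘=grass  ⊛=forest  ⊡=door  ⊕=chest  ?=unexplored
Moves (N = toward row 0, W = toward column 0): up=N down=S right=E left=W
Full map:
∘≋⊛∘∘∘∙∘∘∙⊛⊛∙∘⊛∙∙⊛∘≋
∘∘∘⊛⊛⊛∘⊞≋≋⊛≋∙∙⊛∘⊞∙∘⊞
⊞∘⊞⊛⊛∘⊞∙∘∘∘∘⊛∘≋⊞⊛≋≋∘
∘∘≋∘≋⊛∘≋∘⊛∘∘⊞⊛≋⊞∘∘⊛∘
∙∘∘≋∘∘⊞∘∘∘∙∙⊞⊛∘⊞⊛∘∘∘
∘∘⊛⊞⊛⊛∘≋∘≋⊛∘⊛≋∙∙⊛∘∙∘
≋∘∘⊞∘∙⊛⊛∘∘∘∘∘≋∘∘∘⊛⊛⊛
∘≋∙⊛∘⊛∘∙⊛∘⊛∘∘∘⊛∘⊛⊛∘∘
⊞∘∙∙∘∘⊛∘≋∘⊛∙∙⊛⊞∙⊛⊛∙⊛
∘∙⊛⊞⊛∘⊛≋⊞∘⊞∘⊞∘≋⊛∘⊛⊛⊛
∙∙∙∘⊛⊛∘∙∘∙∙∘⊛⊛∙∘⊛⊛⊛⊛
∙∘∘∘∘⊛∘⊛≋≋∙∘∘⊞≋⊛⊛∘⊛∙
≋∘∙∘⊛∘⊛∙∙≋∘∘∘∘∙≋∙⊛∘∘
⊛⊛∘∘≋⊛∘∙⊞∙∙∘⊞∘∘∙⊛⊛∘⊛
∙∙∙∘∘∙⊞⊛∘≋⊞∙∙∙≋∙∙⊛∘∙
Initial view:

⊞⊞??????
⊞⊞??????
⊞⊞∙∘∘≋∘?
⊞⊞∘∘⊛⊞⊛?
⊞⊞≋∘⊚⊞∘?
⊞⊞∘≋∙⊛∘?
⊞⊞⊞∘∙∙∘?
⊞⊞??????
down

⊞⊞??????
⊞⊞∙∘∘≋∘?
⊞⊞∘∘⊛⊞⊛?
⊞⊞≋∘∘⊞∘?
⊞⊞∘≋⊚⊛∘?
⊞⊞⊞∘∙∙∘?
⊞⊞∘∙⊛⊞⊛?
⊞⊞??????

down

⊞⊞∙∘∘≋∘?
⊞⊞∘∘⊛⊞⊛?
⊞⊞≋∘∘⊞∘?
⊞⊞∘≋∙⊛∘?
⊞⊞⊞∘⊚∙∘?
⊞⊞∘∙⊛⊞⊛?
⊞⊞∙∙∙∘⊛?
⊞⊞??????

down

⊞⊞∘∘⊛⊞⊛?
⊞⊞≋∘∘⊞∘?
⊞⊞∘≋∙⊛∘?
⊞⊞⊞∘∙∙∘?
⊞⊞∘∙⊚⊞⊛?
⊞⊞∙∙∙∘⊛?
⊞⊞∙∘∘∘∘?
⊞⊞??????

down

⊞⊞≋∘∘⊞∘?
⊞⊞∘≋∙⊛∘?
⊞⊞⊞∘∙∙∘?
⊞⊞∘∙⊛⊞⊛?
⊞⊞∙∙⊚∘⊛?
⊞⊞∙∘∘∘∘?
⊞⊞≋∘∙∘⊛?
⊞⊞??????

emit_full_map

∙∘∘≋∘
∘∘⊛⊞⊛
≋∘∘⊞∘
∘≋∙⊛∘
⊞∘∙∙∘
∘∙⊛⊞⊛
∙∙⊚∘⊛
∙∘∘∘∘
≋∘∙∘⊛

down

⊞⊞∘≋∙⊛∘?
⊞⊞⊞∘∙∙∘?
⊞⊞∘∙⊛⊞⊛?
⊞⊞∙∙∙∘⊛?
⊞⊞∙∘⊚∘∘?
⊞⊞≋∘∙∘⊛?
⊞⊞⊛⊛∘∘≋?
⊞⊞??????

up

⊞⊞≋∘∘⊞∘?
⊞⊞∘≋∙⊛∘?
⊞⊞⊞∘∙∙∘?
⊞⊞∘∙⊛⊞⊛?
⊞⊞∙∙⊚∘⊛?
⊞⊞∙∘∘∘∘?
⊞⊞≋∘∙∘⊛?
⊞⊞⊛⊛∘∘≋?

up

⊞⊞∘∘⊛⊞⊛?
⊞⊞≋∘∘⊞∘?
⊞⊞∘≋∙⊛∘?
⊞⊞⊞∘∙∙∘?
⊞⊞∘∙⊚⊞⊛?
⊞⊞∙∙∙∘⊛?
⊞⊞∙∘∘∘∘?
⊞⊞≋∘∙∘⊛?

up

⊞⊞∙∘∘≋∘?
⊞⊞∘∘⊛⊞⊛?
⊞⊞≋∘∘⊞∘?
⊞⊞∘≋∙⊛∘?
⊞⊞⊞∘⊚∙∘?
⊞⊞∘∙⊛⊞⊛?
⊞⊞∙∙∙∘⊛?
⊞⊞∙∘∘∘∘?

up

⊞⊞??????
⊞⊞∙∘∘≋∘?
⊞⊞∘∘⊛⊞⊛?
⊞⊞≋∘∘⊞∘?
⊞⊞∘≋⊚⊛∘?
⊞⊞⊞∘∙∙∘?
⊞⊞∘∙⊛⊞⊛?
⊞⊞∙∙∙∘⊛?

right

⊞???????
⊞∙∘∘≋∘??
⊞∘∘⊛⊞⊛⊛?
⊞≋∘∘⊞∘∙?
⊞∘≋∙⊚∘⊛?
⊞⊞∘∙∙∘∘?
⊞∘∙⊛⊞⊛∘?
⊞∙∙∙∘⊛??

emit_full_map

∙∘∘≋∘?
∘∘⊛⊞⊛⊛
≋∘∘⊞∘∙
∘≋∙⊚∘⊛
⊞∘∙∙∘∘
∘∙⊛⊞⊛∘
∙∙∙∘⊛?
∙∘∘∘∘?
≋∘∙∘⊛?
⊛⊛∘∘≋?


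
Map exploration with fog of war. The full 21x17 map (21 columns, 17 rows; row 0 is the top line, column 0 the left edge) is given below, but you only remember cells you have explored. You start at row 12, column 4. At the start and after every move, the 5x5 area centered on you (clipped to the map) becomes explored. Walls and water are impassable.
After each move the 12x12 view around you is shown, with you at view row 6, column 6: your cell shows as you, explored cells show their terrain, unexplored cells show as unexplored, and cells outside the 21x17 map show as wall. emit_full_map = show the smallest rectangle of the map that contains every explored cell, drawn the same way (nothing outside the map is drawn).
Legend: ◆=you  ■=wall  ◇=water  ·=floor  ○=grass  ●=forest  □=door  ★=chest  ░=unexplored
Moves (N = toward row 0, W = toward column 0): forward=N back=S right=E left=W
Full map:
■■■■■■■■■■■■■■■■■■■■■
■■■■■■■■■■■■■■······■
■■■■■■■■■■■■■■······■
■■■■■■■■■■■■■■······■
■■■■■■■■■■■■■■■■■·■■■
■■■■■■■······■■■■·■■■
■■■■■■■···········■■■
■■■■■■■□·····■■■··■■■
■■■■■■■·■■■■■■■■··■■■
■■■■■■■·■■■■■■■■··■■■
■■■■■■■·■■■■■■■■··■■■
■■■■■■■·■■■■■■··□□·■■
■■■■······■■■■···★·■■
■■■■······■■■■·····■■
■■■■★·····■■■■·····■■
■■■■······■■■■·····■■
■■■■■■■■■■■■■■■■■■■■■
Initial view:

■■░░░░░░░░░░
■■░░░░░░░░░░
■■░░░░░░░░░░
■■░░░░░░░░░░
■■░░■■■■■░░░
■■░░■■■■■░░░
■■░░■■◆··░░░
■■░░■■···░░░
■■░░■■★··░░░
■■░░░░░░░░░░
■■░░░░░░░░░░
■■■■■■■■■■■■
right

■░░░░░░░░░░░
■░░░░░░░░░░░
■░░░░░░░░░░░
■░░░░░░░░░░░
■░░■■■■■·░░░
■░░■■■■■·░░░
■░░■■·◆··░░░
■░░■■····░░░
■░░■■★···░░░
■░░░░░░░░░░░
■░░░░░░░░░░░
■■■■■■■■■■■■

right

░░░░░░░░░░░░
░░░░░░░░░░░░
░░░░░░░░░░░░
░░░░░░░░░░░░
░░■■■■■·■░░░
░░■■■■■·■░░░
░░■■··◆··░░░
░░■■·····░░░
░░■■★····░░░
░░░░░░░░░░░░
░░░░░░░░░░░░
■■■■■■■■■■■■

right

░░░░░░░░░░░░
░░░░░░░░░░░░
░░░░░░░░░░░░
░░░░░░░░░░░░
░■■■■■·■■░░░
░■■■■■·■■░░░
░■■···◆··░░░
░■■······░░░
░■■★·····░░░
░░░░░░░░░░░░
░░░░░░░░░░░░
■■■■■■■■■■■■

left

░░░░░░░░░░░░
░░░░░░░░░░░░
░░░░░░░░░░░░
░░░░░░░░░░░░
░░■■■■■·■■░░
░░■■■■■·■■░░
░░■■··◆···░░
░░■■······░░
░░■■★·····░░
░░░░░░░░░░░░
░░░░░░░░░░░░
■■■■■■■■■■■■

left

■░░░░░░░░░░░
■░░░░░░░░░░░
■░░░░░░░░░░░
■░░░░░░░░░░░
■░░■■■■■·■■░
■░░■■■■■·■■░
■░░■■·◆····░
■░░■■······░
■░░■■★·····░
■░░░░░░░░░░░
■░░░░░░░░░░░
■■■■■■■■■■■■

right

░░░░░░░░░░░░
░░░░░░░░░░░░
░░░░░░░░░░░░
░░░░░░░░░░░░
░░■■■■■·■■░░
░░■■■■■·■■░░
░░■■··◆···░░
░░■■······░░
░░■■★·····░░
░░░░░░░░░░░░
░░░░░░░░░░░░
■■■■■■■■■■■■

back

░░░░░░░░░░░░
░░░░░░░░░░░░
░░░░░░░░░░░░
░░■■■■■·■■░░
░░■■■■■·■■░░
░░■■······░░
░░■■··◆···░░
░░■■★·····░░
░░░░·····░░░
░░░░░░░░░░░░
■■■■■■■■■■■■
■■■■■■■■■■■■

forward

░░░░░░░░░░░░
░░░░░░░░░░░░
░░░░░░░░░░░░
░░░░░░░░░░░░
░░■■■■■·■■░░
░░■■■■■·■■░░
░░■■··◆···░░
░░■■······░░
░░■■★·····░░
░░░░·····░░░
░░░░░░░░░░░░
■■■■■■■■■■■■

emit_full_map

■■■■■·■■
■■■■■·■■
■■··◆···
■■······
■■★·····
░░·····░

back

░░░░░░░░░░░░
░░░░░░░░░░░░
░░░░░░░░░░░░
░░■■■■■·■■░░
░░■■■■■·■■░░
░░■■······░░
░░■■··◆···░░
░░■■★·····░░
░░░░·····░░░
░░░░░░░░░░░░
■■■■■■■■■■■■
■■■■■■■■■■■■

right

░░░░░░░░░░░░
░░░░░░░░░░░░
░░░░░░░░░░░░
░■■■■■·■■░░░
░■■■■■·■■░░░
░■■······░░░
░■■···◆··░░░
░■■★·····░░░
░░░······░░░
░░░░░░░░░░░░
■■■■■■■■■■■■
■■■■■■■■■■■■

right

░░░░░░░░░░░░
░░░░░░░░░░░░
░░░░░░░░░░░░
■■■■■·■■░░░░
■■■■■·■■■░░░
■■······■░░░
■■····◆·■░░░
■■★·····■░░░
░░······■░░░
░░░░░░░░░░░░
■■■■■■■■■■■■
■■■■■■■■■■■■

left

░░░░░░░░░░░░
░░░░░░░░░░░░
░░░░░░░░░░░░
░■■■■■·■■░░░
░■■■■■·■■■░░
░■■······■░░
░■■···◆··■░░
░■■★·····■░░
░░░······■░░
░░░░░░░░░░░░
■■■■■■■■■■■■
■■■■■■■■■■■■

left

░░░░░░░░░░░░
░░░░░░░░░░░░
░░░░░░░░░░░░
░░■■■■■·■■░░
░░■■■■■·■■■░
░░■■······■░
░░■■··◆···■░
░░■■★·····■░
░░░░······■░
░░░░░░░░░░░░
■■■■■■■■■■■■
■■■■■■■■■■■■

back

░░░░░░░░░░░░
░░░░░░░░░░░░
░░■■■■■·■■░░
░░■■■■■·■■■░
░░■■······■░
░░■■······■░
░░■■★·◆···■░
░░░░······■░
░░░░■■■■■░░░
■■■■■■■■■■■■
■■■■■■■■■■■■
■■■■■■■■■■■■

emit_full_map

■■■■■·■■░
■■■■■·■■■
■■······■
■■······■
■■★·◆···■
░░······■
░░■■■■■░░

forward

░░░░░░░░░░░░
░░░░░░░░░░░░
░░░░░░░░░░░░
░░■■■■■·■■░░
░░■■■■■·■■■░
░░■■······■░
░░■■··◆···■░
░░■■★·····■░
░░░░······■░
░░░░■■■■■░░░
■■■■■■■■■■■■
■■■■■■■■■■■■

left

■░░░░░░░░░░░
■░░░░░░░░░░░
■░░░░░░░░░░░
■░░■■■■■·■■░
■░░■■■■■·■■■
■░░■■······■
■░░■■·◆····■
■░░■■★·····■
■░░░■······■
■░░░░■■■■■░░
■■■■■■■■■■■■
■■■■■■■■■■■■

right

░░░░░░░░░░░░
░░░░░░░░░░░░
░░░░░░░░░░░░
░░■■■■■·■■░░
░░■■■■■·■■■░
░░■■······■░
░░■■··◆···■░
░░■■★·····■░
░░░■······■░
░░░░■■■■■░░░
■■■■■■■■■■■■
■■■■■■■■■■■■

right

░░░░░░░░░░░░
░░░░░░░░░░░░
░░░░░░░░░░░░
░■■■■■·■■░░░
░■■■■■·■■■░░
░■■······■░░
░■■···◆··■░░
░■■★·····■░░
░░■······■░░
░░░■■■■■░░░░
■■■■■■■■■■■■
■■■■■■■■■■■■

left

░░░░░░░░░░░░
░░░░░░░░░░░░
░░░░░░░░░░░░
░░■■■■■·■■░░
░░■■■■■·■■■░
░░■■······■░
░░■■··◆···■░
░░■■★·····■░
░░░■······■░
░░░░■■■■■░░░
■■■■■■■■■■■■
■■■■■■■■■■■■

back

░░░░░░░░░░░░
░░░░░░░░░░░░
░░■■■■■·■■░░
░░■■■■■·■■■░
░░■■······■░
░░■■······■░
░░■■★·◆···■░
░░░■······■░
░░░░■■■■■░░░
■■■■■■■■■■■■
■■■■■■■■■■■■
■■■■■■■■■■■■

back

░░░░░░░░░░░░
░░■■■■■·■■░░
░░■■■■■·■■■░
░░■■······■░
░░■■······■░
░░■■★·····■░
░░░■··◆···■░
░░░░■■■■■░░░
■■■■■■■■■■■■
■■■■■■■■■■■■
■■■■■■■■■■■■
■■■■■■■■■■■■

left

■░░░░░░░░░░░
■░░■■■■■·■■░
■░░■■■■■·■■■
■░░■■······■
■░░■■······■
■░░■■★·····■
■░░░■·◆····■
■░░░■■■■■■░░
■■■■■■■■■■■■
■■■■■■■■■■■■
■■■■■■■■■■■■
■■■■■■■■■■■■

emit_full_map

■■■■■·■■░
■■■■■·■■■
■■······■
■■······■
■■★·····■
░■·◆····■
░■■■■■■░░

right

░░░░░░░░░░░░
░░■■■■■·■■░░
░░■■■■■·■■■░
░░■■······■░
░░■■······■░
░░■■★·····■░
░░░■··◆···■░
░░░■■■■■■░░░
■■■■■■■■■■■■
■■■■■■■■■■■■
■■■■■■■■■■■■
■■■■■■■■■■■■

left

■░░░░░░░░░░░
■░░■■■■■·■■░
■░░■■■■■·■■■
■░░■■······■
■░░■■······■
■░░■■★·····■
■░░░■·◆····■
■░░░■■■■■■░░
■■■■■■■■■■■■
■■■■■■■■■■■■
■■■■■■■■■■■■
■■■■■■■■■■■■

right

░░░░░░░░░░░░
░░■■■■■·■■░░
░░■■■■■·■■■░
░░■■······■░
░░■■······■░
░░■■★·····■░
░░░■··◆···■░
░░░■■■■■■░░░
■■■■■■■■■■■■
■■■■■■■■■■■■
■■■■■■■■■■■■
■■■■■■■■■■■■
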